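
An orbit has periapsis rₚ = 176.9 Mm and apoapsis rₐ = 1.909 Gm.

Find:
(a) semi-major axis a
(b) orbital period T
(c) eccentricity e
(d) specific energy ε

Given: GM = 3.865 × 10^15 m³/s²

Convert to SI: rₚ = 176.9 Mm = 1.769e+08 m; rₐ = 1.909 Gm = 1.909e+09 m.
(a) a = (rₚ + rₐ)/2 = (1.769e+08 + 1.909e+09)/2 ≈ 1.043e+09 m
(b) With a = (rₚ + rₐ)/2 = 1.04295e+09 m, T = 2π √(a³/GM) = 2π √((1.04295e+09)³/3.865e+15) s ≈ 3.404e+06 s
(c) e = (rₐ − rₚ)/(rₐ + rₚ) = (1.909e+09 − 1.769e+08)/(1.909e+09 + 1.769e+08) ≈ 0.8304
(d) With a = (rₚ + rₐ)/2 = 1.04295e+09 m, ε = −GM/(2a) = −3.865e+15/(2 · 1.04295e+09) J/kg ≈ -1.853e+06 J/kg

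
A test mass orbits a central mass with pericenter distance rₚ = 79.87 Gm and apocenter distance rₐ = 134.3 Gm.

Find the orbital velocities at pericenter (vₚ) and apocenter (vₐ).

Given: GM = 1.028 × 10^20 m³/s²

Convert to SI: rₚ = 79.87 Gm = 7.987e+10 m; rₐ = 134.3 Gm = 1.343e+11 m.
Use the vis-viva equation v² = GM(2/r − 1/a) with a = (rₚ + rₐ)/2 = (7.987e+10 + 1.343e+11)/2 = 1.07085e+11 m.
vₚ = √(GM · (2/rₚ − 1/a)) = √(1.028e+20 · (2/7.987e+10 − 1/1.07085e+11)) m/s ≈ 4.018e+04 m/s = 40.18 km/s.
vₐ = √(GM · (2/rₐ − 1/a)) = √(1.028e+20 · (2/1.343e+11 − 1/1.07085e+11)) m/s ≈ 2.389e+04 m/s = 23.89 km/s.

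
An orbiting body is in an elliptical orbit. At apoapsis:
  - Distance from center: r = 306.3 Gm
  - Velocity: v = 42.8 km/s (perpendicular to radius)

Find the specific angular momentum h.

Convert to SI: r = 306.3 Gm = 3.063e+11 m; v = 42.8 km/s = 42800 m/s.
With v perpendicular to r, h = r · v.
h = 3.063e+11 · 42800 m²/s ≈ 1.311e+16 m²/s.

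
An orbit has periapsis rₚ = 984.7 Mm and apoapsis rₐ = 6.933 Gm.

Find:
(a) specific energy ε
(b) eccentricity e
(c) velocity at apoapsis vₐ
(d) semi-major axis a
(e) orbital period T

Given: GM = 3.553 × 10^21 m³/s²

Convert to SI: rₚ = 984.7 Mm = 9.847e+08 m; rₐ = 6.933 Gm = 6.933e+09 m.
(a) With a = (rₚ + rₐ)/2 = 3.95885e+09 m, ε = −GM/(2a) = −3.553e+21/(2 · 3.95885e+09) J/kg ≈ -4.487e+11 J/kg
(b) e = (rₐ − rₚ)/(rₐ + rₚ) = (6.933e+09 − 9.847e+08)/(6.933e+09 + 9.847e+08) ≈ 0.7513
(c) With a = (rₚ + rₐ)/2 = 3.95885e+09 m, vₐ = √(GM (2/rₐ − 1/a)) = √(3.553e+21 · (2/6.933e+09 − 1/3.95885e+09)) m/s ≈ 3.57e+05 m/s
(d) a = (rₚ + rₐ)/2 = (9.847e+08 + 6.933e+09)/2 ≈ 3.959e+09 m
(e) With a = (rₚ + rₐ)/2 = 3.95885e+09 m, T = 2π √(a³/GM) = 2π √((3.95885e+09)³/3.553e+21) s ≈ 2.626e+04 s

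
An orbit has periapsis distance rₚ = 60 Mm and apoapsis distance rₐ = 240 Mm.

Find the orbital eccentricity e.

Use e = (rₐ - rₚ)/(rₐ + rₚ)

Convert to SI: rₚ = 60 Mm = 6e+07 m; rₐ = 240 Mm = 2.4e+08 m.
e = (rₐ − rₚ) / (rₐ + rₚ).
e = (2.4e+08 − 6e+07) / (2.4e+08 + 6e+07) = 1.8e+08 / 3e+08 ≈ 0.6.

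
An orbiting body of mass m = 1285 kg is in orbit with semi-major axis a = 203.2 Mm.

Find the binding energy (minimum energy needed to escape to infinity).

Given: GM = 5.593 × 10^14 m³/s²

Convert to SI: a = 203.2 Mm = 2.032e+08 m.
Total orbital energy is E = −GMm/(2a); binding energy is E_bind = −E = GMm/(2a).
E_bind = 5.593e+14 · 1285 / (2 · 2.032e+08) J ≈ 1.768e+09 J = 1.768 GJ.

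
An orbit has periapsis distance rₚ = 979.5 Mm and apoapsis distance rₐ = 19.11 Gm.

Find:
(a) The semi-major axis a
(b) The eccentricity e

Convert to SI: rₚ = 979.5 Mm = 9.795e+08 m; rₐ = 19.11 Gm = 1.911e+10 m.
(a) a = (rₚ + rₐ) / 2 = (9.795e+08 + 1.911e+10) / 2 ≈ 1.004e+10 m = 10.04 Gm.
(b) e = (rₐ − rₚ) / (rₐ + rₚ) = (1.911e+10 − 9.795e+08) / (1.911e+10 + 9.795e+08) ≈ 0.9025.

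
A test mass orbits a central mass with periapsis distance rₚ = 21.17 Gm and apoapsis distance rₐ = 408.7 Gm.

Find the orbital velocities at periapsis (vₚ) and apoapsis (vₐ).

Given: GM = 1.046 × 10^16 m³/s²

Convert to SI: rₚ = 21.17 Gm = 2.117e+10 m; rₐ = 408.7 Gm = 4.087e+11 m.
Use the vis-viva equation v² = GM(2/r − 1/a) with a = (rₚ + rₐ)/2 = (2.117e+10 + 4.087e+11)/2 = 2.14935e+11 m.
vₚ = √(GM · (2/rₚ − 1/a)) = √(1.046e+16 · (2/2.117e+10 − 1/2.14935e+11)) m/s ≈ 969.3 m/s = 969.3 m/s.
vₐ = √(GM · (2/rₐ − 1/a)) = √(1.046e+16 · (2/4.087e+11 − 1/2.14935e+11)) m/s ≈ 50.21 m/s = 50.21 m/s.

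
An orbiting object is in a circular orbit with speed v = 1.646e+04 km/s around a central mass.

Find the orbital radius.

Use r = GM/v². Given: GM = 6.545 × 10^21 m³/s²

Convert to SI: v = 1.646e+04 km/s = 1.646e+07 m/s.
For a circular orbit, v² = GM / r, so r = GM / v².
r = 6.545e+21 / (1.646e+07)² m ≈ 2.416e+07 m = 2.416 × 10^7 m.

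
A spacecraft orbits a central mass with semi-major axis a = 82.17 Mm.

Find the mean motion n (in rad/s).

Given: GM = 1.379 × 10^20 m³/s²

Convert to SI: a = 82.17 Mm = 8.217e+07 m.
n = √(GM / a³).
n = √(1.379e+20 / (8.217e+07)³) rad/s ≈ 0.01577 rad/s.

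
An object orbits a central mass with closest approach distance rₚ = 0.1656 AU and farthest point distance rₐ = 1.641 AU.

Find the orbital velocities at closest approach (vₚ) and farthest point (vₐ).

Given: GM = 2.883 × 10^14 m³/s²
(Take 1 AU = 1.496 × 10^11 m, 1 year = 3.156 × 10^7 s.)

Convert to SI: rₚ = 0.1656 AU = 2.47738e+10 m; rₐ = 1.641 AU = 2.45494e+11 m.
Use the vis-viva equation v² = GM(2/r − 1/a) with a = (rₚ + rₐ)/2 = (2.47738e+10 + 2.45494e+11)/2 = 1.35134e+11 m.
vₚ = √(GM · (2/rₚ − 1/a)) = √(2.883e+14 · (2/2.47738e+10 − 1/1.35134e+11)) m/s ≈ 145.4 m/s = 0.03067 AU/year.
vₐ = √(GM · (2/rₐ − 1/a)) = √(2.883e+14 · (2/2.45494e+11 − 1/1.35134e+11)) m/s ≈ 14.67 m/s = 0.003095 AU/year.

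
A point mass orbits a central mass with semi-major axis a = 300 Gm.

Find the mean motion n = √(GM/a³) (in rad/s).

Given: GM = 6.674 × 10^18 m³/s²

Convert to SI: a = 300 Gm = 3e+11 m.
n = √(GM / a³).
n = √(6.674e+18 / (3e+11)³) rad/s ≈ 1.572e-08 rad/s.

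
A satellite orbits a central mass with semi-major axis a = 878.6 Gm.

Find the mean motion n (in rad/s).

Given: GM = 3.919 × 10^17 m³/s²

Convert to SI: a = 878.6 Gm = 8.786e+11 m.
n = √(GM / a³).
n = √(3.919e+17 / (8.786e+11)³) rad/s ≈ 7.602e-10 rad/s.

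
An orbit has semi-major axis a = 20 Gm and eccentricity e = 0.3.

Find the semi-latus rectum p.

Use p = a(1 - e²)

Convert to SI: a = 20 Gm = 2e+10 m.
p = a (1 − e²).
p = 2e+10 · (1 − (0.3)²) = 2e+10 · 0.91 ≈ 1.82e+10 m = 18.2 Gm.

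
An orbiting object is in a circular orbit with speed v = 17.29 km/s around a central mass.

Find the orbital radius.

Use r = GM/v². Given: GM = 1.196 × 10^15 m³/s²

Convert to SI: v = 17.29 km/s = 17290 m/s.
For a circular orbit, v² = GM / r, so r = GM / v².
r = 1.196e+15 / (17290)² m ≈ 4.001e+06 m = 4.001 Mm.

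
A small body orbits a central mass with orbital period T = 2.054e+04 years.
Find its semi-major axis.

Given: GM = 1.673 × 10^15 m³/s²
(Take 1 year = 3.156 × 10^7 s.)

Convert to SI: T = 2.054e+04 years = 6.48242e+11 s.
Invert Kepler's third law: a = (GM · T² / (4π²))^(1/3).
Substituting T = 6.48242e+11 s and GM = 1.673e+15 m³/s²:
a = (1.673e+15 · (6.48242e+11)² / (4π²))^(1/3) m
a ≈ 2.611e+12 m = 2.611 Tm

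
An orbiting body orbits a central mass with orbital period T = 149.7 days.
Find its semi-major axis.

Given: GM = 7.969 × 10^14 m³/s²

Convert to SI: T = 149.7 days = 1.29341e+07 s.
Invert Kepler's third law: a = (GM · T² / (4π²))^(1/3).
Substituting T = 1.29341e+07 s and GM = 7.969e+14 m³/s²:
a = (7.969e+14 · (1.29341e+07)² / (4π²))^(1/3) m
a ≈ 1.5e+09 m = 1.5 Gm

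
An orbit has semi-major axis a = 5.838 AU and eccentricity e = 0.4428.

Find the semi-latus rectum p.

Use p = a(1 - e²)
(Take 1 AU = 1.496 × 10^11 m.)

Convert to SI: a = 5.838 AU = 8.73365e+11 m.
p = a (1 − e²).
p = 8.73365e+11 · (1 − (0.4428)²) = 8.73365e+11 · 0.803928 ≈ 7.021e+11 m = 4.693 AU.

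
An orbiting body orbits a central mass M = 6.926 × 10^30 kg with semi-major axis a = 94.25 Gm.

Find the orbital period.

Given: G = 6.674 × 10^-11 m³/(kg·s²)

Convert to SI: a = 94.25 Gm = 9.425e+10 m.
GM = G · M = 6.674e-11 · 6.926e+30 = 4.62241e+20 m³/s².
Kepler's third law: T = 2π √(a³ / GM).
Substituting a = 9.425e+10 m and GM = 4.62241e+20 m³/s²:
T = 2π √((9.425e+10)³ / 4.62241e+20) s
T ≈ 8.456e+06 s = 97.87 days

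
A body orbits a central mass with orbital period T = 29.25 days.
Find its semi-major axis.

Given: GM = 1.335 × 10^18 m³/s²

Convert to SI: T = 29.25 days = 2.5272e+06 s.
Invert Kepler's third law: a = (GM · T² / (4π²))^(1/3).
Substituting T = 2.5272e+06 s and GM = 1.335e+18 m³/s²:
a = (1.335e+18 · (2.5272e+06)² / (4π²))^(1/3) m
a ≈ 6e+09 m = 6 Gm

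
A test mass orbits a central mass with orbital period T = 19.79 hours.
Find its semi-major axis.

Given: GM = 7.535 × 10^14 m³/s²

Convert to SI: T = 19.79 hours = 71244 s.
Invert Kepler's third law: a = (GM · T² / (4π²))^(1/3).
Substituting T = 71244 s and GM = 7.535e+14 m³/s²:
a = (7.535e+14 · (71244)² / (4π²))^(1/3) m
a ≈ 4.593e+07 m = 4.593 × 10^7 m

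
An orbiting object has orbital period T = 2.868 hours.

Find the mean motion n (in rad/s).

Convert to SI: T = 2.868 hours = 10324.8 s.
n = 2π / T.
n = 2π / 10324.8 s ≈ 0.0006086 rad/s.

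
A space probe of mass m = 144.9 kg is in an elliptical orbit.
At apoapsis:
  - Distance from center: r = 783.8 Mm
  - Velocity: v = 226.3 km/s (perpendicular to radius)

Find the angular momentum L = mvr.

Convert to SI: r = 783.8 Mm = 7.838e+08 m; v = 226.3 km/s = 226300 m/s.
Since v is perpendicular to r, L = m · v · r.
L = 144.9 · 226300 · 7.838e+08 kg·m²/s ≈ 2.57e+16 kg·m²/s.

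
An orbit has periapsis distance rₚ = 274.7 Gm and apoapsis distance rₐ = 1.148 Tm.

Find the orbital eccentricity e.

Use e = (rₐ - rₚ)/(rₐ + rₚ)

Convert to SI: rₚ = 274.7 Gm = 2.747e+11 m; rₐ = 1.148 Tm = 1.148e+12 m.
e = (rₐ − rₚ) / (rₐ + rₚ).
e = (1.148e+12 − 2.747e+11) / (1.148e+12 + 2.747e+11) = 8.733e+11 / 1.4227e+12 ≈ 0.6138.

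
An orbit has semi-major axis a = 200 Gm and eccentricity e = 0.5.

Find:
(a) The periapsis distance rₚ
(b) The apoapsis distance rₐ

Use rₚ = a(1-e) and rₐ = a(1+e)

Convert to SI: a = 200 Gm = 2e+11 m.
(a) rₚ = a(1 − e) = 2e+11 · (1 − 0.5) = 2e+11 · 0.5 ≈ 1e+11 m = 100 Gm.
(b) rₐ = a(1 + e) = 2e+11 · (1 + 0.5) = 2e+11 · 1.5 ≈ 3e+11 m = 300 Gm.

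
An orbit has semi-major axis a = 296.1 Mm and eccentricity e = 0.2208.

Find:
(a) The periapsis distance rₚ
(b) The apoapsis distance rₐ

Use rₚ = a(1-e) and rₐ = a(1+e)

Convert to SI: a = 296.1 Mm = 2.961e+08 m.
(a) rₚ = a(1 − e) = 2.961e+08 · (1 − 0.2208) = 2.961e+08 · 0.7792 ≈ 2.307e+08 m = 230.7 Mm.
(b) rₐ = a(1 + e) = 2.961e+08 · (1 + 0.2208) = 2.961e+08 · 1.2208 ≈ 3.615e+08 m = 361.5 Mm.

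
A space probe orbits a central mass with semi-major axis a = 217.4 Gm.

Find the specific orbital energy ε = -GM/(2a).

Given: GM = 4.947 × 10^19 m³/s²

Convert to SI: a = 217.4 Gm = 2.174e+11 m.
ε = −GM / (2a).
ε = −4.947e+19 / (2 · 2.174e+11) J/kg ≈ -1.138e+08 J/kg = -113.8 MJ/kg.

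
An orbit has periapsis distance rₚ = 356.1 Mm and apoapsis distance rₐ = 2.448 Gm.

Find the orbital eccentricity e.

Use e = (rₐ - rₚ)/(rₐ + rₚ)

Convert to SI: rₚ = 356.1 Mm = 3.561e+08 m; rₐ = 2.448 Gm = 2.448e+09 m.
e = (rₐ − rₚ) / (rₐ + rₚ).
e = (2.448e+09 − 3.561e+08) / (2.448e+09 + 3.561e+08) = 2.0919e+09 / 2.8041e+09 ≈ 0.746.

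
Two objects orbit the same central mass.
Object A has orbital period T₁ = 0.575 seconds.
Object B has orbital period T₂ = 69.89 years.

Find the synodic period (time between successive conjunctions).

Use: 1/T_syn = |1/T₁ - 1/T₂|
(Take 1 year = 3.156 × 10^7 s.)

Convert to SI: T₂ = 69.89 years = 2.20573e+09 s.
T_syn = |T₁ · T₂ / (T₁ − T₂)|.
T_syn = |0.575 · 2.20573e+09 / (0.575 − 2.20573e+09)| s ≈ 0.575 s = 0.575 seconds.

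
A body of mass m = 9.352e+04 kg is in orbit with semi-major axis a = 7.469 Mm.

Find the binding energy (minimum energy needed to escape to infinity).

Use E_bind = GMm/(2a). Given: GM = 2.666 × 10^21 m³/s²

Convert to SI: a = 7.469 Mm = 7.469e+06 m.
Total orbital energy is E = −GMm/(2a); binding energy is E_bind = −E = GMm/(2a).
E_bind = 2.666e+21 · 9.352e+04 / (2 · 7.469e+06) J ≈ 1.669e+19 J = 16.69 EJ.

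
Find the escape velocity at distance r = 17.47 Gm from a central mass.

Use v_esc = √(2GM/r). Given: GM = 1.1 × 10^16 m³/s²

Convert to SI: r = 17.47 Gm = 1.747e+10 m.
Escape velocity comes from setting total energy to zero: ½v² − GM/r = 0 ⇒ v_esc = √(2GM / r).
v_esc = √(2 · 1.1e+16 / 1.747e+10) m/s ≈ 1122 m/s = 1.122 km/s.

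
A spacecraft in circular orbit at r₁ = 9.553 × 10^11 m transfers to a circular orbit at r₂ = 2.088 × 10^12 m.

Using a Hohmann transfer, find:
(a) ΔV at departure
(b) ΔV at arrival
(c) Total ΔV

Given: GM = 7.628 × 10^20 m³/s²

Transfer semi-major axis: a_t = (r₁ + r₂)/2 = (9.553e+11 + 2.088e+12)/2 = 1.52165e+12 m.
Circular speeds: v₁ = √(GM/r₁) = 28257.6 m/s, v₂ = √(GM/r₂) = 19113.5 m/s.
Transfer speeds (vis-viva v² = GM(2/r − 1/a_t)): v₁ᵗ = 33101.2 m/s, v₂ᵗ = 15144.4 m/s.
(a) ΔV₁ = |v₁ᵗ − v₁| ≈ 4844 m/s = 4.844 km/s.
(b) ΔV₂ = |v₂ − v₂ᵗ| ≈ 3969 m/s = 3.969 km/s.
(c) ΔV_total = ΔV₁ + ΔV₂ ≈ 8813 m/s = 8.813 km/s.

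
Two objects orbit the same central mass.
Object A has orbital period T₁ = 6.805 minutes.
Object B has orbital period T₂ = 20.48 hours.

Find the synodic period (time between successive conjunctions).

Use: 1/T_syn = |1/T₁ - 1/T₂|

Convert to SI: T₁ = 6.805 minutes = 408.3 s; T₂ = 20.48 hours = 73728 s.
T_syn = |T₁ · T₂ / (T₁ − T₂)|.
T_syn = |408.3 · 73728 / (408.3 − 73728)| s ≈ 410.6 s = 6.843 minutes.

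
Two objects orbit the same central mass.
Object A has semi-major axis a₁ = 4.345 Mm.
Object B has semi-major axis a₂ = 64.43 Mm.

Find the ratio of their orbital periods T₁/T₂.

Convert to SI: a₁ = 4.345 Mm = 4.345e+06 m; a₂ = 64.43 Mm = 6.443e+07 m.
From Kepler's third law, (T₁/T₂)² = (a₁/a₂)³, so T₁/T₂ = (a₁/a₂)^(3/2).
a₁/a₂ = 4.345e+06 / 6.443e+07 = 0.0674375.
T₁/T₂ = (0.0674375)^(3/2) ≈ 0.01751.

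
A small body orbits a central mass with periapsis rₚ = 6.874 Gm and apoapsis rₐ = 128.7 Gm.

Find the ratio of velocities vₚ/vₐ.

Convert to SI: rₚ = 6.874 Gm = 6.874e+09 m; rₐ = 128.7 Gm = 1.287e+11 m.
Conservation of angular momentum gives rₚvₚ = rₐvₐ, so vₚ/vₐ = rₐ/rₚ.
vₚ/vₐ = 1.287e+11 / 6.874e+09 ≈ 18.72.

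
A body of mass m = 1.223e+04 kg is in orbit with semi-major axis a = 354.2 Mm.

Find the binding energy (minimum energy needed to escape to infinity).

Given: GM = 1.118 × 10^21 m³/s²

Convert to SI: a = 354.2 Mm = 3.542e+08 m.
Total orbital energy is E = −GMm/(2a); binding energy is E_bind = −E = GMm/(2a).
E_bind = 1.118e+21 · 1.223e+04 / (2 · 3.542e+08) J ≈ 1.93e+16 J = 19.3 PJ.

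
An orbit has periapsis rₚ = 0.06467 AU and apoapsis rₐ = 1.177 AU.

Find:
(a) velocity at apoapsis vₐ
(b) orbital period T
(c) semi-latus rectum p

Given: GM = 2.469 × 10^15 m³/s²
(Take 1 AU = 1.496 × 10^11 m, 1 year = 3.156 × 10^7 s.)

Convert to SI: rₚ = 0.06467 AU = 9.67463e+09 m; rₐ = 1.177 AU = 1.76079e+11 m.
(a) With a = (rₚ + rₐ)/2 = 9.28769e+10 m, vₐ = √(GM (2/rₐ − 1/a)) = √(2.469e+15 · (2/1.76079e+11 − 1/9.28769e+10)) m/s ≈ 38.22 m/s
(b) With a = (rₚ + rₐ)/2 = 9.28769e+10 m, T = 2π √(a³/GM) = 2π √((9.28769e+10)³/2.469e+15) s ≈ 3.579e+09 s
(c) From a = (rₚ + rₐ)/2 = 9.28769e+10 m and e = (rₐ − rₚ)/(rₐ + rₚ) = 0.895834, p = a(1 − e²) = 9.28769e+10 · (1 − (0.895834)²) ≈ 1.834e+10 m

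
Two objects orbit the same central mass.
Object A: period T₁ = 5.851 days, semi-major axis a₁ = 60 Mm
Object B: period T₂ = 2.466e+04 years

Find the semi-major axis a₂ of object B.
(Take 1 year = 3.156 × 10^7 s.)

Convert to SI: T₁ = 5.851 days = 505526 s; a₁ = 60 Mm = 6e+07 m; T₂ = 2.466e+04 years = 7.7827e+11 s.
Kepler's third law: (T₁/T₂)² = (a₁/a₂)³ ⇒ a₂ = a₁ · (T₂/T₁)^(2/3).
T₂/T₁ = 7.7827e+11 / 505526 = 1.53952e+06.
a₂ = 6e+07 · (1.53952e+06)^(2/3) m ≈ 8e+11 m = 800 Gm.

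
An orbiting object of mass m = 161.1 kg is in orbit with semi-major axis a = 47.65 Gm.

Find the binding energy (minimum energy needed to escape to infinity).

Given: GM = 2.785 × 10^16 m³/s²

Convert to SI: a = 47.65 Gm = 4.765e+10 m.
Total orbital energy is E = −GMm/(2a); binding energy is E_bind = −E = GMm/(2a).
E_bind = 2.785e+16 · 161.1 / (2 · 4.765e+10) J ≈ 4.708e+07 J = 47.08 MJ.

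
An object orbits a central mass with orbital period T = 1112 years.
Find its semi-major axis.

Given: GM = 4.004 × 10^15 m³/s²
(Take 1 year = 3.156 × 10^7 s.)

Convert to SI: T = 1112 years = 3.50947e+10 s.
Invert Kepler's third law: a = (GM · T² / (4π²))^(1/3).
Substituting T = 3.50947e+10 s and GM = 4.004e+15 m³/s²:
a = (4.004e+15 · (3.50947e+10)² / (4π²))^(1/3) m
a ≈ 4.999e+11 m = 499.9 Gm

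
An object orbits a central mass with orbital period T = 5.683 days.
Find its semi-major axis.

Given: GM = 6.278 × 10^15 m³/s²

Convert to SI: T = 5.683 days = 491011 s.
Invert Kepler's third law: a = (GM · T² / (4π²))^(1/3).
Substituting T = 491011 s and GM = 6.278e+15 m³/s²:
a = (6.278e+15 · (491011)² / (4π²))^(1/3) m
a ≈ 3.372e+08 m = 3.372 × 10^8 m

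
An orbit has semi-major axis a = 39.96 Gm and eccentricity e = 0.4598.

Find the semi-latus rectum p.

Convert to SI: a = 39.96 Gm = 3.996e+10 m.
p = a (1 − e²).
p = 3.996e+10 · (1 − (0.4598)²) = 3.996e+10 · 0.788584 ≈ 3.151e+10 m = 31.51 Gm.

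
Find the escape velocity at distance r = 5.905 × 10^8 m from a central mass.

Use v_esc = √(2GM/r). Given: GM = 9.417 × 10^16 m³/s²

Escape velocity comes from setting total energy to zero: ½v² − GM/r = 0 ⇒ v_esc = √(2GM / r).
v_esc = √(2 · 9.417e+16 / 5.905e+08) m/s ≈ 1.786e+04 m/s = 17.86 km/s.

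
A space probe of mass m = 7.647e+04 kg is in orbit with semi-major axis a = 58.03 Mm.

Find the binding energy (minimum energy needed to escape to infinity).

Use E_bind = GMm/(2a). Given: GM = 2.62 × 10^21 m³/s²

Convert to SI: a = 58.03 Mm = 5.803e+07 m.
Total orbital energy is E = −GMm/(2a); binding energy is E_bind = −E = GMm/(2a).
E_bind = 2.62e+21 · 7.647e+04 / (2 · 5.803e+07) J ≈ 1.726e+18 J = 1.726 EJ.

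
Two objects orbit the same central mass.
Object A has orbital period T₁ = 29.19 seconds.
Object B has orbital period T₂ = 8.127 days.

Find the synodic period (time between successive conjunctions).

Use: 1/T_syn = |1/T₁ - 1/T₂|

Convert to SI: T₂ = 8.127 days = 702173 s.
T_syn = |T₁ · T₂ / (T₁ − T₂)|.
T_syn = |29.19 · 702173 / (29.19 − 702173)| s ≈ 29.19 s = 29.19 seconds.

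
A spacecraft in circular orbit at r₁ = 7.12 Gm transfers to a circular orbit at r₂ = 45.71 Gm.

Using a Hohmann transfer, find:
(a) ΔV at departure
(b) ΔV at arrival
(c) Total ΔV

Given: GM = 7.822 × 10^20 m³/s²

Convert to SI: r₁ = 7.12 Gm = 7.12e+09 m; r₂ = 45.71 Gm = 4.571e+10 m.
Transfer semi-major axis: a_t = (r₁ + r₂)/2 = (7.12e+09 + 4.571e+10)/2 = 2.6415e+10 m.
Circular speeds: v₁ = √(GM/r₁) = 331451 m/s, v₂ = √(GM/r₂) = 130814 m/s.
Transfer speeds (vis-viva v² = GM(2/r − 1/a_t)): v₁ᵗ = 436013 m/s, v₂ᵗ = 67915.4 m/s.
(a) ΔV₁ = |v₁ᵗ − v₁| ≈ 1.046e+05 m/s = 104.6 km/s.
(b) ΔV₂ = |v₂ − v₂ᵗ| ≈ 6.29e+04 m/s = 62.9 km/s.
(c) ΔV_total = ΔV₁ + ΔV₂ ≈ 1.675e+05 m/s = 167.5 km/s.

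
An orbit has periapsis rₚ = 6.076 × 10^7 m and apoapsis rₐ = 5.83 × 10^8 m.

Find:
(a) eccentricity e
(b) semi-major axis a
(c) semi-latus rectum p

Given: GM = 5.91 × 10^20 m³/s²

(a) e = (rₐ − rₚ)/(rₐ + rₚ) = (5.83e+08 − 6.076e+07)/(5.83e+08 + 6.076e+07) ≈ 0.8112
(b) a = (rₚ + rₐ)/2 = (6.076e+07 + 5.83e+08)/2 ≈ 3.219e+08 m
(c) From a = (rₚ + rₐ)/2 = 3.2188e+08 m and e = (rₐ − rₚ)/(rₐ + rₚ) = 0.811234, p = a(1 − e²) = 3.2188e+08 · (1 − (0.811234)²) ≈ 1.101e+08 m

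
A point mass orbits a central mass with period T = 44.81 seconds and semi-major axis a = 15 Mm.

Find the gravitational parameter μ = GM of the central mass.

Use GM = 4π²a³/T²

Convert to SI: a = 15 Mm = 1.5e+07 m.
GM = 4π² · a³ / T².
GM = 4π² · (1.5e+07)³ / (44.81)² m³/s² ≈ 6.636e+19 m³/s² = 6.636 × 10^19 m³/s².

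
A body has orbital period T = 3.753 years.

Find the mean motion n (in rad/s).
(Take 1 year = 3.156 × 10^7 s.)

Convert to SI: T = 3.753 years = 1.18445e+08 s.
n = 2π / T.
n = 2π / 1.18445e+08 s ≈ 5.305e-08 rad/s.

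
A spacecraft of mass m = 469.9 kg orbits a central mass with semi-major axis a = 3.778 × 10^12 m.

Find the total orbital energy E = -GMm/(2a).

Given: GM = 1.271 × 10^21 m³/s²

E = −GMm / (2a).
E = −1.271e+21 · 469.9 / (2 · 3.778e+12) J ≈ -7.904e+10 J = -79.04 GJ.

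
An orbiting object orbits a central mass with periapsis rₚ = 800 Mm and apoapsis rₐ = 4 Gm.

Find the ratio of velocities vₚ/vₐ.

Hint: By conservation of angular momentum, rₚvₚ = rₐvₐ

Convert to SI: rₚ = 800 Mm = 8e+08 m; rₐ = 4 Gm = 4e+09 m.
Conservation of angular momentum gives rₚvₚ = rₐvₐ, so vₚ/vₐ = rₐ/rₚ.
vₚ/vₐ = 4e+09 / 8e+08 ≈ 5.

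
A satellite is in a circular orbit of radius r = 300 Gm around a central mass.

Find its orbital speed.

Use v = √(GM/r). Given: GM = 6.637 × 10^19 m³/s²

Convert to SI: r = 300 Gm = 3e+11 m.
For a circular orbit, gravity supplies the centripetal force, so v = √(GM / r).
v = √(6.637e+19 / 3e+11) m/s ≈ 1.487e+04 m/s = 14.87 km/s.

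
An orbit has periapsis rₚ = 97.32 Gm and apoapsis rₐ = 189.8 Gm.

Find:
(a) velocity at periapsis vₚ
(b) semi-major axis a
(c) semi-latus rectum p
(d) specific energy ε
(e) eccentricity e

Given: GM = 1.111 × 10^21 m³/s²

Convert to SI: rₚ = 97.32 Gm = 9.732e+10 m; rₐ = 189.8 Gm = 1.898e+11 m.
(a) With a = (rₚ + rₐ)/2 = 1.4356e+11 m, vₚ = √(GM (2/rₚ − 1/a)) = √(1.111e+21 · (2/9.732e+10 − 1/1.4356e+11)) m/s ≈ 1.229e+05 m/s
(b) a = (rₚ + rₐ)/2 = (9.732e+10 + 1.898e+11)/2 ≈ 1.436e+11 m
(c) From a = (rₚ + rₐ)/2 = 1.4356e+11 m and e = (rₐ − rₚ)/(rₐ + rₚ) = 0.322095, p = a(1 − e²) = 1.4356e+11 · (1 − (0.322095)²) ≈ 1.287e+11 m
(d) With a = (rₚ + rₐ)/2 = 1.4356e+11 m, ε = −GM/(2a) = −1.111e+21/(2 · 1.4356e+11) J/kg ≈ -3.869e+09 J/kg
(e) e = (rₐ − rₚ)/(rₐ + rₚ) = (1.898e+11 − 9.732e+10)/(1.898e+11 + 9.732e+10) ≈ 0.3221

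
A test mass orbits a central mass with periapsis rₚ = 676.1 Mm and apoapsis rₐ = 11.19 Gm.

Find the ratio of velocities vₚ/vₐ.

Convert to SI: rₚ = 676.1 Mm = 6.761e+08 m; rₐ = 11.19 Gm = 1.119e+10 m.
Conservation of angular momentum gives rₚvₚ = rₐvₐ, so vₚ/vₐ = rₐ/rₚ.
vₚ/vₐ = 1.119e+10 / 6.761e+08 ≈ 16.55.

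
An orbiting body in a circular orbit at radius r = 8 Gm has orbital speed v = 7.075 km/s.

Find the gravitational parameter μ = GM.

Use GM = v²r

Convert to SI: r = 8 Gm = 8e+09 m; v = 7.075 km/s = 7075 m/s.
For a circular orbit v² = GM/r, so GM = v² · r.
GM = (7075)² · 8e+09 m³/s² ≈ 4.004e+17 m³/s² = 4.004 × 10^17 m³/s².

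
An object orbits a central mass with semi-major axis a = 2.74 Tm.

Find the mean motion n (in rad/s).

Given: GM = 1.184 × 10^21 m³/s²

Convert to SI: a = 2.74 Tm = 2.74e+12 m.
n = √(GM / a³).
n = √(1.184e+21 / (2.74e+12)³) rad/s ≈ 7.587e-09 rad/s.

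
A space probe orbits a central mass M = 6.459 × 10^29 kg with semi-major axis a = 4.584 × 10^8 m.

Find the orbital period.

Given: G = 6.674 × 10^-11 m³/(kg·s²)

GM = G · M = 6.674e-11 · 6.459e+29 = 4.31074e+19 m³/s².
Kepler's third law: T = 2π √(a³ / GM).
Substituting a = 4.584e+08 m and GM = 4.31074e+19 m³/s²:
T = 2π √((4.584e+08)³ / 4.31074e+19) s
T ≈ 9392 s = 2.609 hours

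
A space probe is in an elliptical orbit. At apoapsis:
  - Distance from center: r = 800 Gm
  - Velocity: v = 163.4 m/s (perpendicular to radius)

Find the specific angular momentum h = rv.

Convert to SI: r = 800 Gm = 8e+11 m.
With v perpendicular to r, h = r · v.
h = 8e+11 · 163.4 m²/s ≈ 1.307e+14 m²/s.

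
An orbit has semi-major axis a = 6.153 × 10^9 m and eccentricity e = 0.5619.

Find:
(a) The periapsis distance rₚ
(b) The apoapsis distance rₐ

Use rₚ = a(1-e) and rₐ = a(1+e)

(a) rₚ = a(1 − e) = 6.153e+09 · (1 − 0.5619) = 6.153e+09 · 0.4381 ≈ 2.696e+09 m = 2.696 × 10^9 m.
(b) rₐ = a(1 + e) = 6.153e+09 · (1 + 0.5619) = 6.153e+09 · 1.5619 ≈ 9.61e+09 m = 9.61 × 10^9 m.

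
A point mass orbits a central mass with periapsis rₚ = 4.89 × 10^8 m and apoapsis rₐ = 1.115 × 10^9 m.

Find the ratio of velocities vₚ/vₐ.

Conservation of angular momentum gives rₚvₚ = rₐvₐ, so vₚ/vₐ = rₐ/rₚ.
vₚ/vₐ = 1.115e+09 / 4.89e+08 ≈ 2.28.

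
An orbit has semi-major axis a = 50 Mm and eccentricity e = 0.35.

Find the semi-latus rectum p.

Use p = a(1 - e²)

Convert to SI: a = 50 Mm = 5e+07 m.
p = a (1 − e²).
p = 5e+07 · (1 − (0.35)²) = 5e+07 · 0.8775 ≈ 4.388e+07 m = 43.88 Mm.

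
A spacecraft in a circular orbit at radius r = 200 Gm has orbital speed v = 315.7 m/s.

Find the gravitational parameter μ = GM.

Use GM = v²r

Convert to SI: r = 200 Gm = 2e+11 m.
For a circular orbit v² = GM/r, so GM = v² · r.
GM = (315.7)² · 2e+11 m³/s² ≈ 1.993e+16 m³/s² = 1.993 × 10^16 m³/s².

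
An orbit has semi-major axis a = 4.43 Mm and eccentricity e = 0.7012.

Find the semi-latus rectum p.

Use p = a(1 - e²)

Convert to SI: a = 4.43 Mm = 4.43e+06 m.
p = a (1 − e²).
p = 4.43e+06 · (1 − (0.7012)²) = 4.43e+06 · 0.508319 ≈ 2.252e+06 m = 2.252 Mm.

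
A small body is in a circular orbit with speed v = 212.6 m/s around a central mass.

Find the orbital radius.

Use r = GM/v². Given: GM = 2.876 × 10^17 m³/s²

For a circular orbit, v² = GM / r, so r = GM / v².
r = 2.876e+17 / (212.6)² m ≈ 6.363e+12 m = 6.363 Tm.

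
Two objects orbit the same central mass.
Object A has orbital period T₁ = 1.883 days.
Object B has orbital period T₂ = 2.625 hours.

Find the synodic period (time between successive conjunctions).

Convert to SI: T₁ = 1.883 days = 162691 s; T₂ = 2.625 hours = 9450 s.
T_syn = |T₁ · T₂ / (T₁ − T₂)|.
T_syn = |162691 · 9450 / (162691 − 9450)| s ≈ 1.003e+04 s = 2.787 hours.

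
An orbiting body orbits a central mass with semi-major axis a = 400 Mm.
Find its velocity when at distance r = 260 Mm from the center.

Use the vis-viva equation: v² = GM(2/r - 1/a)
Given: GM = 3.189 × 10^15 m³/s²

Convert to SI: a = 400 Mm = 4e+08 m; r = 260 Mm = 2.6e+08 m.
Vis-viva: v = √(GM · (2/r − 1/a)).
2/r − 1/a = 2/2.6e+08 − 1/4e+08 = 5.19231e-09 m⁻¹.
v = √(3.189e+15 · 5.19231e-09) m/s ≈ 4069 m/s = 4.069 km/s.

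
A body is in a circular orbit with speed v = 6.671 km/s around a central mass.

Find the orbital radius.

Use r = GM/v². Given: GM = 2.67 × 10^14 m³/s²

Convert to SI: v = 6.671 km/s = 6671 m/s.
For a circular orbit, v² = GM / r, so r = GM / v².
r = 2.67e+14 / (6671)² m ≈ 6e+06 m = 6 Mm.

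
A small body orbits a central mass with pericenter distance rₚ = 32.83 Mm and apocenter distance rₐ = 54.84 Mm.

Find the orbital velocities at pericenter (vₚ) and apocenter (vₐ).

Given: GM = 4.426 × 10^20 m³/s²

Convert to SI: rₚ = 32.83 Mm = 3.283e+07 m; rₐ = 54.84 Mm = 5.484e+07 m.
Use the vis-viva equation v² = GM(2/r − 1/a) with a = (rₚ + rₐ)/2 = (3.283e+07 + 5.484e+07)/2 = 4.3835e+07 m.
vₚ = √(GM · (2/rₚ − 1/a)) = √(4.426e+20 · (2/3.283e+07 − 1/4.3835e+07)) m/s ≈ 4.107e+06 m/s = 4107 km/s.
vₐ = √(GM · (2/rₐ − 1/a)) = √(4.426e+20 · (2/5.484e+07 − 1/4.3835e+07)) m/s ≈ 2.459e+06 m/s = 2459 km/s.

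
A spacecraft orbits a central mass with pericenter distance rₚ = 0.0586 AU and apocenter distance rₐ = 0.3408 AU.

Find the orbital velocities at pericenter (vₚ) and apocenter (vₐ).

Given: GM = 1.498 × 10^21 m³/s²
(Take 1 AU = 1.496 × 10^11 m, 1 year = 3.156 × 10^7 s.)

Convert to SI: rₚ = 0.0586 AU = 8.76656e+09 m; rₐ = 0.3408 AU = 5.09837e+10 m.
Use the vis-viva equation v² = GM(2/r − 1/a) with a = (rₚ + rₐ)/2 = (8.76656e+09 + 5.09837e+10)/2 = 2.98751e+10 m.
vₚ = √(GM · (2/rₚ − 1/a)) = √(1.498e+21 · (2/8.76656e+09 − 1/2.98751e+10)) m/s ≈ 5.4e+05 m/s = 113.9 AU/year.
vₐ = √(GM · (2/rₐ − 1/a)) = √(1.498e+21 · (2/5.09837e+10 − 1/2.98751e+10)) m/s ≈ 9.285e+04 m/s = 19.59 AU/year.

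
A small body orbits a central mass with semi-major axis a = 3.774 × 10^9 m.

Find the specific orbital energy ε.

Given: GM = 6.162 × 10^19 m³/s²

ε = −GM / (2a).
ε = −6.162e+19 / (2 · 3.774e+09) J/kg ≈ -8.164e+09 J/kg = -8.164 GJ/kg.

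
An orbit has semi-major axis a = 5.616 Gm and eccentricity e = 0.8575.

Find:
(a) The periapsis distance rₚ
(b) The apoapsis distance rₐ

Convert to SI: a = 5.616 Gm = 5.616e+09 m.
(a) rₚ = a(1 − e) = 5.616e+09 · (1 − 0.8575) = 5.616e+09 · 0.1425 ≈ 8.003e+08 m = 800.3 Mm.
(b) rₐ = a(1 + e) = 5.616e+09 · (1 + 0.8575) = 5.616e+09 · 1.8575 ≈ 1.043e+10 m = 10.43 Gm.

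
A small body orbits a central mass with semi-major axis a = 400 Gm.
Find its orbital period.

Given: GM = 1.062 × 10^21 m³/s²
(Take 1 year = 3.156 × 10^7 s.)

Convert to SI: a = 400 Gm = 4e+11 m.
Kepler's third law: T = 2π √(a³ / GM).
Substituting a = 4e+11 m and GM = 1.062e+21 m³/s²:
T = 2π √((4e+11)³ / 1.062e+21) s
T ≈ 4.878e+07 s = 1.546 years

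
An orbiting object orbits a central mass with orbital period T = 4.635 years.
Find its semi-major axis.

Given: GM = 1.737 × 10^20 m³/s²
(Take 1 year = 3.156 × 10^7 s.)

Convert to SI: T = 4.635 years = 1.46281e+08 s.
Invert Kepler's third law: a = (GM · T² / (4π²))^(1/3).
Substituting T = 1.46281e+08 s and GM = 1.737e+20 m³/s²:
a = (1.737e+20 · (1.46281e+08)² / (4π²))^(1/3) m
a ≈ 4.549e+11 m = 454.9 Gm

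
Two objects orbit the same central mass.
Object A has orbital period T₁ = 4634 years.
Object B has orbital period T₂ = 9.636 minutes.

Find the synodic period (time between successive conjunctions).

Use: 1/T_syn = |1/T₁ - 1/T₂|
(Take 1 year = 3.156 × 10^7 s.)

Convert to SI: T₁ = 4634 years = 1.46249e+11 s; T₂ = 9.636 minutes = 578.16 s.
T_syn = |T₁ · T₂ / (T₁ − T₂)|.
T_syn = |1.46249e+11 · 578.16 / (1.46249e+11 − 578.16)| s ≈ 578.2 s = 9.636 minutes.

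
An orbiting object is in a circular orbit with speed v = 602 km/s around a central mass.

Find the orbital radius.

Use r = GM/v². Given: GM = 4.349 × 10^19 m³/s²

Convert to SI: v = 602 km/s = 602000 m/s.
For a circular orbit, v² = GM / r, so r = GM / v².
r = 4.349e+19 / (602000)² m ≈ 1.2e+08 m = 120 Mm.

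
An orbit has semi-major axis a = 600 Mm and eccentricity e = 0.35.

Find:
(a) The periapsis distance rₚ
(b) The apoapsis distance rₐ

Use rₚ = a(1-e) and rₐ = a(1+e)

Convert to SI: a = 600 Mm = 6e+08 m.
(a) rₚ = a(1 − e) = 6e+08 · (1 − 0.35) = 6e+08 · 0.65 ≈ 3.9e+08 m = 390 Mm.
(b) rₐ = a(1 + e) = 6e+08 · (1 + 0.35) = 6e+08 · 1.35 ≈ 8.1e+08 m = 810 Mm.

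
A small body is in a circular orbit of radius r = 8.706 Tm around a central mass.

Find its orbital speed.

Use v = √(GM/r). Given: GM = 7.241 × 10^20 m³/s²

Convert to SI: r = 8.706 Tm = 8.706e+12 m.
For a circular orbit, gravity supplies the centripetal force, so v = √(GM / r).
v = √(7.241e+20 / 8.706e+12) m/s ≈ 9120 m/s = 9.12 km/s.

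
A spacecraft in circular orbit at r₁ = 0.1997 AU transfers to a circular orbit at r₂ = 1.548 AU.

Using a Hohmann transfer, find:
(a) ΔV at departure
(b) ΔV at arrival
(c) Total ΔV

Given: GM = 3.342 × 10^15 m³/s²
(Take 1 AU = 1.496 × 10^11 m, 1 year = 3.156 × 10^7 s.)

Convert to SI: r₁ = 0.1997 AU = 2.98751e+10 m; r₂ = 1.548 AU = 2.31581e+11 m.
Transfer semi-major axis: a_t = (r₁ + r₂)/2 = (2.98751e+10 + 2.31581e+11)/2 = 1.30728e+11 m.
Circular speeds: v₁ = √(GM/r₁) = 334.463 m/s, v₂ = √(GM/r₂) = 120.13 m/s.
Transfer speeds (vis-viva v² = GM(2/r − 1/a_t)): v₁ᵗ = 445.159 m/s, v₂ᵗ = 57.4278 m/s.
(a) ΔV₁ = |v₁ᵗ − v₁| ≈ 110.7 m/s = 0.02335 AU/year.
(b) ΔV₂ = |v₂ − v₂ᵗ| ≈ 62.7 m/s = 0.01323 AU/year.
(c) ΔV_total = ΔV₁ + ΔV₂ ≈ 173.4 m/s = 0.03658 AU/year.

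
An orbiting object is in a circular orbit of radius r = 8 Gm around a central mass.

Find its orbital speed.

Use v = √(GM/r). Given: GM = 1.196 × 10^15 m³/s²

Convert to SI: r = 8 Gm = 8e+09 m.
For a circular orbit, gravity supplies the centripetal force, so v = √(GM / r).
v = √(1.196e+15 / 8e+09) m/s ≈ 386.7 m/s = 386.7 m/s.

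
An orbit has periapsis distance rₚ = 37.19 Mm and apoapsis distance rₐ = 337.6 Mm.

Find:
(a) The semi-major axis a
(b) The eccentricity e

Convert to SI: rₚ = 37.19 Mm = 3.719e+07 m; rₐ = 337.6 Mm = 3.376e+08 m.
(a) a = (rₚ + rₐ) / 2 = (3.719e+07 + 3.376e+08) / 2 ≈ 1.874e+08 m = 187.4 Mm.
(b) e = (rₐ − rₚ) / (rₐ + rₚ) = (3.376e+08 − 3.719e+07) / (3.376e+08 + 3.719e+07) ≈ 0.8015.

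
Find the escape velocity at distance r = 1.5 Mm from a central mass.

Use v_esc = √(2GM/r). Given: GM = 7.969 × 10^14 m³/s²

Convert to SI: r = 1.5 Mm = 1.5e+06 m.
Escape velocity comes from setting total energy to zero: ½v² − GM/r = 0 ⇒ v_esc = √(2GM / r).
v_esc = √(2 · 7.969e+14 / 1.5e+06) m/s ≈ 3.26e+04 m/s = 32.6 km/s.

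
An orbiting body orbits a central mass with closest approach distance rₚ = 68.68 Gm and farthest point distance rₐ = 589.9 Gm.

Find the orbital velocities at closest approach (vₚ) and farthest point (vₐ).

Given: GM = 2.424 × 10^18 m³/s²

Convert to SI: rₚ = 68.68 Gm = 6.868e+10 m; rₐ = 589.9 Gm = 5.899e+11 m.
Use the vis-viva equation v² = GM(2/r − 1/a) with a = (rₚ + rₐ)/2 = (6.868e+10 + 5.899e+11)/2 = 3.2929e+11 m.
vₚ = √(GM · (2/rₚ − 1/a)) = √(2.424e+18 · (2/6.868e+10 − 1/3.2929e+11)) m/s ≈ 7952 m/s = 7.952 km/s.
vₐ = √(GM · (2/rₐ − 1/a)) = √(2.424e+18 · (2/5.899e+11 − 1/3.2929e+11)) m/s ≈ 925.8 m/s = 925.8 m/s.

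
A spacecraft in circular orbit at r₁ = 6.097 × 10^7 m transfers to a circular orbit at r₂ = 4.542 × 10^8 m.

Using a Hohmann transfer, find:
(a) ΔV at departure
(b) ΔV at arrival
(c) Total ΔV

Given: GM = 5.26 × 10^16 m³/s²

Transfer semi-major axis: a_t = (r₁ + r₂)/2 = (6.097e+07 + 4.542e+08)/2 = 2.57585e+08 m.
Circular speeds: v₁ = √(GM/r₁) = 29372.1 m/s, v₂ = √(GM/r₂) = 10761.4 m/s.
Transfer speeds (vis-viva v² = GM(2/r − 1/a_t)): v₁ᵗ = 39003 m/s, v₂ᵗ = 5235.61 m/s.
(a) ΔV₁ = |v₁ᵗ − v₁| ≈ 9631 m/s = 9.631 km/s.
(b) ΔV₂ = |v₂ − v₂ᵗ| ≈ 5526 m/s = 5.526 km/s.
(c) ΔV_total = ΔV₁ + ΔV₂ ≈ 1.516e+04 m/s = 15.16 km/s.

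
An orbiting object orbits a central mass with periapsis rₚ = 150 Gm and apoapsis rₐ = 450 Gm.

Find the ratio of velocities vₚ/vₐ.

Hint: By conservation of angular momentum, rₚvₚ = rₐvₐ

Convert to SI: rₚ = 150 Gm = 1.5e+11 m; rₐ = 450 Gm = 4.5e+11 m.
Conservation of angular momentum gives rₚvₚ = rₐvₐ, so vₚ/vₐ = rₐ/rₚ.
vₚ/vₐ = 4.5e+11 / 1.5e+11 ≈ 3.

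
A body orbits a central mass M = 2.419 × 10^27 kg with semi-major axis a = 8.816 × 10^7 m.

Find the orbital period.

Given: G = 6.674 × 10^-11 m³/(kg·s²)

GM = G · M = 6.674e-11 · 2.419e+27 = 1.61444e+17 m³/s².
Kepler's third law: T = 2π √(a³ / GM).
Substituting a = 8.816e+07 m and GM = 1.61444e+17 m³/s²:
T = 2π √((8.816e+07)³ / 1.61444e+17) s
T ≈ 1.294e+04 s = 3.596 hours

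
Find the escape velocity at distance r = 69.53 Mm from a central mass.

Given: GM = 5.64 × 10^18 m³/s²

Convert to SI: r = 69.53 Mm = 6.953e+07 m.
Escape velocity comes from setting total energy to zero: ½v² − GM/r = 0 ⇒ v_esc = √(2GM / r).
v_esc = √(2 · 5.64e+18 / 6.953e+07) m/s ≈ 4.028e+05 m/s = 402.8 km/s.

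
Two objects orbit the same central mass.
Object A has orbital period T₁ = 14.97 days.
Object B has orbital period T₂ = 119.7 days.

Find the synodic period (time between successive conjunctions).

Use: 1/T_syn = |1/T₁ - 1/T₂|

Convert to SI: T₁ = 14.97 days = 1.29341e+06 s; T₂ = 119.7 days = 1.03421e+07 s.
T_syn = |T₁ · T₂ / (T₁ − T₂)|.
T_syn = |1.29341e+06 · 1.03421e+07 / (1.29341e+06 − 1.03421e+07)| s ≈ 1.478e+06 s = 17.11 days.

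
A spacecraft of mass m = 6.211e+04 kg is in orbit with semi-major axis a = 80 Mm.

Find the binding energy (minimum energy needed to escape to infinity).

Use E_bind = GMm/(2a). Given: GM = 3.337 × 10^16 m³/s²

Convert to SI: a = 80 Mm = 8e+07 m.
Total orbital energy is E = −GMm/(2a); binding energy is E_bind = −E = GMm/(2a).
E_bind = 3.337e+16 · 6.211e+04 / (2 · 8e+07) J ≈ 1.295e+13 J = 12.95 TJ.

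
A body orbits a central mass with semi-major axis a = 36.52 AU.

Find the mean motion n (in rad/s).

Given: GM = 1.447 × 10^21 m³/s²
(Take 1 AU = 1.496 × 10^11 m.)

Convert to SI: a = 36.52 AU = 5.46339e+12 m.
n = √(GM / a³).
n = √(1.447e+21 / (5.46339e+12)³) rad/s ≈ 2.979e-09 rad/s.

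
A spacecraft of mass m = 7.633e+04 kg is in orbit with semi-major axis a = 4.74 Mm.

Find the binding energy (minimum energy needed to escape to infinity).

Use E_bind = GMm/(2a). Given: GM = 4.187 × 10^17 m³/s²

Convert to SI: a = 4.74 Mm = 4.74e+06 m.
Total orbital energy is E = −GMm/(2a); binding energy is E_bind = −E = GMm/(2a).
E_bind = 4.187e+17 · 7.633e+04 / (2 · 4.74e+06) J ≈ 3.371e+15 J = 3.371 PJ.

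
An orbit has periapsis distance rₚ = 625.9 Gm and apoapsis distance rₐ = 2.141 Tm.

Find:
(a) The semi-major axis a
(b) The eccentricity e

Convert to SI: rₚ = 625.9 Gm = 6.259e+11 m; rₐ = 2.141 Tm = 2.141e+12 m.
(a) a = (rₚ + rₐ) / 2 = (6.259e+11 + 2.141e+12) / 2 ≈ 1.383e+12 m = 1.383 Tm.
(b) e = (rₐ − rₚ) / (rₐ + rₚ) = (2.141e+12 − 6.259e+11) / (2.141e+12 + 6.259e+11) ≈ 0.5476.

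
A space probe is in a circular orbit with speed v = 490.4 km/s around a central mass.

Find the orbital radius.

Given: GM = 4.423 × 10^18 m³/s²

Convert to SI: v = 490.4 km/s = 490400 m/s.
For a circular orbit, v² = GM / r, so r = GM / v².
r = 4.423e+18 / (490400)² m ≈ 1.839e+07 m = 18.39 Mm.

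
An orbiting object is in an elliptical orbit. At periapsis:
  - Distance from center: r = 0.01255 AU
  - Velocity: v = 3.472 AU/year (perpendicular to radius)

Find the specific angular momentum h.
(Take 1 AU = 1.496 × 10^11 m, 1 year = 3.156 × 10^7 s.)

Convert to SI: r = 0.01255 AU = 1.87748e+09 m; v = 3.472 AU/year = 16457.9 m/s.
With v perpendicular to r, h = r · v.
h = 1.87748e+09 · 16457.9 m²/s ≈ 3.09e+13 m²/s.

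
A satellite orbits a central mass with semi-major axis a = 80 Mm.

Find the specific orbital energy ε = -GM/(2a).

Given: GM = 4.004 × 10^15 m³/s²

Convert to SI: a = 80 Mm = 8e+07 m.
ε = −GM / (2a).
ε = −4.004e+15 / (2 · 8e+07) J/kg ≈ -2.502e+07 J/kg = -25.02 MJ/kg.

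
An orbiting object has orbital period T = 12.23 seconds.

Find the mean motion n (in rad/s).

n = 2π / T.
n = 2π / 12.23 s ≈ 0.5138 rad/s.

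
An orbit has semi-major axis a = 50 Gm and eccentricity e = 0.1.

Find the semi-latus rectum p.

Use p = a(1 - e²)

Convert to SI: a = 50 Gm = 5e+10 m.
p = a (1 − e²).
p = 5e+10 · (1 − (0.1)²) = 5e+10 · 0.99 ≈ 4.95e+10 m = 49.5 Gm.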